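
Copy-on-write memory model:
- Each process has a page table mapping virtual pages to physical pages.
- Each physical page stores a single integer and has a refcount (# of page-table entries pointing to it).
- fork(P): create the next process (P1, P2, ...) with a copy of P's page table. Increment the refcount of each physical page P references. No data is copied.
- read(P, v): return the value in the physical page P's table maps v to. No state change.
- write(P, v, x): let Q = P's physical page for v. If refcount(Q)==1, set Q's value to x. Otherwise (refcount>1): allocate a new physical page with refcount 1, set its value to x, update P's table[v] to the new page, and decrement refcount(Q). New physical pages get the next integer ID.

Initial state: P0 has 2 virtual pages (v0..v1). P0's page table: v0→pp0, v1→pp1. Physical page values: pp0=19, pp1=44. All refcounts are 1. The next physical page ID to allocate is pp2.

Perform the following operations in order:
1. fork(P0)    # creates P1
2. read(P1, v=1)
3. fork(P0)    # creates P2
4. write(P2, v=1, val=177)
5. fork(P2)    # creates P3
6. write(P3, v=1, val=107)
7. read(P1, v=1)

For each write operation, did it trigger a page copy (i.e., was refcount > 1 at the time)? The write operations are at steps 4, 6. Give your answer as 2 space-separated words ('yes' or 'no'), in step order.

Op 1: fork(P0) -> P1. 2 ppages; refcounts: pp0:2 pp1:2
Op 2: read(P1, v1) -> 44. No state change.
Op 3: fork(P0) -> P2. 2 ppages; refcounts: pp0:3 pp1:3
Op 4: write(P2, v1, 177). refcount(pp1)=3>1 -> COPY to pp2. 3 ppages; refcounts: pp0:3 pp1:2 pp2:1
Op 5: fork(P2) -> P3. 3 ppages; refcounts: pp0:4 pp1:2 pp2:2
Op 6: write(P3, v1, 107). refcount(pp2)=2>1 -> COPY to pp3. 4 ppages; refcounts: pp0:4 pp1:2 pp2:1 pp3:1
Op 7: read(P1, v1) -> 44. No state change.

yes yes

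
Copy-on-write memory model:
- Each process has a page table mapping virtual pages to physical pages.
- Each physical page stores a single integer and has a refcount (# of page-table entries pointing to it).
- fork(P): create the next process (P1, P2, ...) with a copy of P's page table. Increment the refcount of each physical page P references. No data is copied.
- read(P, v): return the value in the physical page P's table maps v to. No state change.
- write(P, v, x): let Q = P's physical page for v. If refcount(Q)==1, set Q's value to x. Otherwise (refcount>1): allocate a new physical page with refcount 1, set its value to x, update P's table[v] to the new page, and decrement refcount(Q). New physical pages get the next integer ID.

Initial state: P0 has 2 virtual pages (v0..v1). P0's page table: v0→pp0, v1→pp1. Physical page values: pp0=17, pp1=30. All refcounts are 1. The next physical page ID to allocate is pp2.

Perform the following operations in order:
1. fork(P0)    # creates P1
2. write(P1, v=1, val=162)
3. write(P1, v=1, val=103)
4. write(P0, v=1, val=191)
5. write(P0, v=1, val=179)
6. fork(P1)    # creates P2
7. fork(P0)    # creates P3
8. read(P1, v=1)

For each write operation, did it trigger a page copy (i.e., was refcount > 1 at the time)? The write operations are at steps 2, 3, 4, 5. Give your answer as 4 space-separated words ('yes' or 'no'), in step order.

Op 1: fork(P0) -> P1. 2 ppages; refcounts: pp0:2 pp1:2
Op 2: write(P1, v1, 162). refcount(pp1)=2>1 -> COPY to pp2. 3 ppages; refcounts: pp0:2 pp1:1 pp2:1
Op 3: write(P1, v1, 103). refcount(pp2)=1 -> write in place. 3 ppages; refcounts: pp0:2 pp1:1 pp2:1
Op 4: write(P0, v1, 191). refcount(pp1)=1 -> write in place. 3 ppages; refcounts: pp0:2 pp1:1 pp2:1
Op 5: write(P0, v1, 179). refcount(pp1)=1 -> write in place. 3 ppages; refcounts: pp0:2 pp1:1 pp2:1
Op 6: fork(P1) -> P2. 3 ppages; refcounts: pp0:3 pp1:1 pp2:2
Op 7: fork(P0) -> P3. 3 ppages; refcounts: pp0:4 pp1:2 pp2:2
Op 8: read(P1, v1) -> 103. No state change.

yes no no no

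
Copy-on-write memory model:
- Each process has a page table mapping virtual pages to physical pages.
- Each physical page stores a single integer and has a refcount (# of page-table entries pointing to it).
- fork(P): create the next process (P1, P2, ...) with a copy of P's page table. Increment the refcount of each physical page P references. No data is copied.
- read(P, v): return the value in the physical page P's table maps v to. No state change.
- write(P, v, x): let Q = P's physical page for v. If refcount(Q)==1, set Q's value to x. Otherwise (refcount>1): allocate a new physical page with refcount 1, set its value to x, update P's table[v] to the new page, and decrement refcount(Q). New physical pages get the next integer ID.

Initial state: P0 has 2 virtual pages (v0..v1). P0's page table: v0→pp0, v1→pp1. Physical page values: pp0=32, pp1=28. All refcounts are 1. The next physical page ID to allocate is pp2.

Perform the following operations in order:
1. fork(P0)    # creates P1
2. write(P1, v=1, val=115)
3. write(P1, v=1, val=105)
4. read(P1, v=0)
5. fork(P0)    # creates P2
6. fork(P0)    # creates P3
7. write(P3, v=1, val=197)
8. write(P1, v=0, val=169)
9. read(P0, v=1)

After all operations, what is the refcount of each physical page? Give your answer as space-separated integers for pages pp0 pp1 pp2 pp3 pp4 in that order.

Answer: 3 2 1 1 1

Derivation:
Op 1: fork(P0) -> P1. 2 ppages; refcounts: pp0:2 pp1:2
Op 2: write(P1, v1, 115). refcount(pp1)=2>1 -> COPY to pp2. 3 ppages; refcounts: pp0:2 pp1:1 pp2:1
Op 3: write(P1, v1, 105). refcount(pp2)=1 -> write in place. 3 ppages; refcounts: pp0:2 pp1:1 pp2:1
Op 4: read(P1, v0) -> 32. No state change.
Op 5: fork(P0) -> P2. 3 ppages; refcounts: pp0:3 pp1:2 pp2:1
Op 6: fork(P0) -> P3. 3 ppages; refcounts: pp0:4 pp1:3 pp2:1
Op 7: write(P3, v1, 197). refcount(pp1)=3>1 -> COPY to pp3. 4 ppages; refcounts: pp0:4 pp1:2 pp2:1 pp3:1
Op 8: write(P1, v0, 169). refcount(pp0)=4>1 -> COPY to pp4. 5 ppages; refcounts: pp0:3 pp1:2 pp2:1 pp3:1 pp4:1
Op 9: read(P0, v1) -> 28. No state change.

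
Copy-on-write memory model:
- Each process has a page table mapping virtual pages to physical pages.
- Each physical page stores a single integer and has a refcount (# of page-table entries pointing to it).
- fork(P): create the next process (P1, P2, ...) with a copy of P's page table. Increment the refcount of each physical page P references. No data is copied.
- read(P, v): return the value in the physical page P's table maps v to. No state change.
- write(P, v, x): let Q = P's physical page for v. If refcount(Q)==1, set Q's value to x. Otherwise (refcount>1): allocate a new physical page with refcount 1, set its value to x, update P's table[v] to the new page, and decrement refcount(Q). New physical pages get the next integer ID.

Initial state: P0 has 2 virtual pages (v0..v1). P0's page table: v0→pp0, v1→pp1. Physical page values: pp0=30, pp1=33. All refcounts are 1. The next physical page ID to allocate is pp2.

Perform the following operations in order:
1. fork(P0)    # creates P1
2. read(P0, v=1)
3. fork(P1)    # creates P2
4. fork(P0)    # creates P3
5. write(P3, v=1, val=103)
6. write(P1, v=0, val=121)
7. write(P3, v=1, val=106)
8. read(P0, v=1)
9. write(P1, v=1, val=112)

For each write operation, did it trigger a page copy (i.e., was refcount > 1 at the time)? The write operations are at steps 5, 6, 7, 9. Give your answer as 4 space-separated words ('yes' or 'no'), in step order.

Op 1: fork(P0) -> P1. 2 ppages; refcounts: pp0:2 pp1:2
Op 2: read(P0, v1) -> 33. No state change.
Op 3: fork(P1) -> P2. 2 ppages; refcounts: pp0:3 pp1:3
Op 4: fork(P0) -> P3. 2 ppages; refcounts: pp0:4 pp1:4
Op 5: write(P3, v1, 103). refcount(pp1)=4>1 -> COPY to pp2. 3 ppages; refcounts: pp0:4 pp1:3 pp2:1
Op 6: write(P1, v0, 121). refcount(pp0)=4>1 -> COPY to pp3. 4 ppages; refcounts: pp0:3 pp1:3 pp2:1 pp3:1
Op 7: write(P3, v1, 106). refcount(pp2)=1 -> write in place. 4 ppages; refcounts: pp0:3 pp1:3 pp2:1 pp3:1
Op 8: read(P0, v1) -> 33. No state change.
Op 9: write(P1, v1, 112). refcount(pp1)=3>1 -> COPY to pp4. 5 ppages; refcounts: pp0:3 pp1:2 pp2:1 pp3:1 pp4:1

yes yes no yes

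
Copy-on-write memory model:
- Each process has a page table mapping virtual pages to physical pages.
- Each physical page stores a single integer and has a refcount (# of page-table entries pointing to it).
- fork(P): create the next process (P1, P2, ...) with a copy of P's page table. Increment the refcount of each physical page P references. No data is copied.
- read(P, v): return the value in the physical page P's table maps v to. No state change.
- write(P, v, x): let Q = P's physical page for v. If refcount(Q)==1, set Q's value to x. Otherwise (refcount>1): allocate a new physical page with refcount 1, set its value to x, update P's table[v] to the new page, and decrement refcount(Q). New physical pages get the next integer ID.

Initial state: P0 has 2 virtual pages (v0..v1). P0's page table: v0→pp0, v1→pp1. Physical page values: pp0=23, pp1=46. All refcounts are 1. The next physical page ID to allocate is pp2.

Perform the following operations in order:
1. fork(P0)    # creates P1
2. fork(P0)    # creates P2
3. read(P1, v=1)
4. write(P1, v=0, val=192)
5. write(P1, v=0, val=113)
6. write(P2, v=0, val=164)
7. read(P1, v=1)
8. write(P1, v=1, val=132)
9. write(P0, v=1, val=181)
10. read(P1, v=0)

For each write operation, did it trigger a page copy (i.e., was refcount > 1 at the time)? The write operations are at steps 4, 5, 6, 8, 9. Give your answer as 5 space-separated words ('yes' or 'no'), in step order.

Op 1: fork(P0) -> P1. 2 ppages; refcounts: pp0:2 pp1:2
Op 2: fork(P0) -> P2. 2 ppages; refcounts: pp0:3 pp1:3
Op 3: read(P1, v1) -> 46. No state change.
Op 4: write(P1, v0, 192). refcount(pp0)=3>1 -> COPY to pp2. 3 ppages; refcounts: pp0:2 pp1:3 pp2:1
Op 5: write(P1, v0, 113). refcount(pp2)=1 -> write in place. 3 ppages; refcounts: pp0:2 pp1:3 pp2:1
Op 6: write(P2, v0, 164). refcount(pp0)=2>1 -> COPY to pp3. 4 ppages; refcounts: pp0:1 pp1:3 pp2:1 pp3:1
Op 7: read(P1, v1) -> 46. No state change.
Op 8: write(P1, v1, 132). refcount(pp1)=3>1 -> COPY to pp4. 5 ppages; refcounts: pp0:1 pp1:2 pp2:1 pp3:1 pp4:1
Op 9: write(P0, v1, 181). refcount(pp1)=2>1 -> COPY to pp5. 6 ppages; refcounts: pp0:1 pp1:1 pp2:1 pp3:1 pp4:1 pp5:1
Op 10: read(P1, v0) -> 113. No state change.

yes no yes yes yes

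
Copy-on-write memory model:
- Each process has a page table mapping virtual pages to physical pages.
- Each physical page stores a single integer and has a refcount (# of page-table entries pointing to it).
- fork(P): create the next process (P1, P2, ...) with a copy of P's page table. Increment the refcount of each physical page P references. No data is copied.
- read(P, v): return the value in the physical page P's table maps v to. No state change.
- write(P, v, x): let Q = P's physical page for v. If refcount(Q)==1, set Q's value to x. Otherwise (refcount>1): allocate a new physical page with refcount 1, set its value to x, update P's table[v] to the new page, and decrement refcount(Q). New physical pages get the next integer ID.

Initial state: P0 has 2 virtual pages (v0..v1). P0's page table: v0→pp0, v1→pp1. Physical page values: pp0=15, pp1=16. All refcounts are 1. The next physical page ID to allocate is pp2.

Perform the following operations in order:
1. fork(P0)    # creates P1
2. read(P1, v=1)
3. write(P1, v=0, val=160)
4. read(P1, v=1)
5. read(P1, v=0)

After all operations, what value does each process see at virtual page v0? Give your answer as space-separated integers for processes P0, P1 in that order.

Op 1: fork(P0) -> P1. 2 ppages; refcounts: pp0:2 pp1:2
Op 2: read(P1, v1) -> 16. No state change.
Op 3: write(P1, v0, 160). refcount(pp0)=2>1 -> COPY to pp2. 3 ppages; refcounts: pp0:1 pp1:2 pp2:1
Op 4: read(P1, v1) -> 16. No state change.
Op 5: read(P1, v0) -> 160. No state change.
P0: v0 -> pp0 = 15
P1: v0 -> pp2 = 160

Answer: 15 160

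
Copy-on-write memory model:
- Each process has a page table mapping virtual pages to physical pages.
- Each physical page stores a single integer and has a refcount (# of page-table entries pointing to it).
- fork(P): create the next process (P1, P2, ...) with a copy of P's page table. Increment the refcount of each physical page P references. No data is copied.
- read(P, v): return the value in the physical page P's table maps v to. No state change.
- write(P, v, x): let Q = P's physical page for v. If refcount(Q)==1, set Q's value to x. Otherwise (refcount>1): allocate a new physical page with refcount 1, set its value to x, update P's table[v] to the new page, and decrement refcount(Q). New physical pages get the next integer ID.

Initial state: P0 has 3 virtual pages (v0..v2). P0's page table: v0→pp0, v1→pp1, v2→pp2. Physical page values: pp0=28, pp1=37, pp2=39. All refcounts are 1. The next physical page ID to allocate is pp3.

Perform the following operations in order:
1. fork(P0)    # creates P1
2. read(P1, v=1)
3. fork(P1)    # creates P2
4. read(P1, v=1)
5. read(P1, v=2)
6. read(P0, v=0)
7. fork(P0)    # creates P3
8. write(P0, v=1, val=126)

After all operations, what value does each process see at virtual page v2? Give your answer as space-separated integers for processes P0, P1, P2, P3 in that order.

Answer: 39 39 39 39

Derivation:
Op 1: fork(P0) -> P1. 3 ppages; refcounts: pp0:2 pp1:2 pp2:2
Op 2: read(P1, v1) -> 37. No state change.
Op 3: fork(P1) -> P2. 3 ppages; refcounts: pp0:3 pp1:3 pp2:3
Op 4: read(P1, v1) -> 37. No state change.
Op 5: read(P1, v2) -> 39. No state change.
Op 6: read(P0, v0) -> 28. No state change.
Op 7: fork(P0) -> P3. 3 ppages; refcounts: pp0:4 pp1:4 pp2:4
Op 8: write(P0, v1, 126). refcount(pp1)=4>1 -> COPY to pp3. 4 ppages; refcounts: pp0:4 pp1:3 pp2:4 pp3:1
P0: v2 -> pp2 = 39
P1: v2 -> pp2 = 39
P2: v2 -> pp2 = 39
P3: v2 -> pp2 = 39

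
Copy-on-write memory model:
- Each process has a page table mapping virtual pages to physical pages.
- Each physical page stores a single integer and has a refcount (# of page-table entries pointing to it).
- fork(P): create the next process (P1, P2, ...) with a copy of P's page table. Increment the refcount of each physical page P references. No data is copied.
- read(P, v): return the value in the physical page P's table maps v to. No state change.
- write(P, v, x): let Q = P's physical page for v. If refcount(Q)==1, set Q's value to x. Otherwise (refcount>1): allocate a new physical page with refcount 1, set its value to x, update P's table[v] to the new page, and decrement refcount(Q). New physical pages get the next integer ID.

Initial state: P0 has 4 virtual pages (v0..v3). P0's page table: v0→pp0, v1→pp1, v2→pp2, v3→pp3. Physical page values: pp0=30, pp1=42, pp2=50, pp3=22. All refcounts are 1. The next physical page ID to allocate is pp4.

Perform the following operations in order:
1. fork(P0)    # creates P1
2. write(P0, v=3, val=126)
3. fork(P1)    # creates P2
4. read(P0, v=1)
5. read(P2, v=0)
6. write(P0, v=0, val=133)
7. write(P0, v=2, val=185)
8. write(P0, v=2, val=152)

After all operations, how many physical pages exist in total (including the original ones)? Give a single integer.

Answer: 7

Derivation:
Op 1: fork(P0) -> P1. 4 ppages; refcounts: pp0:2 pp1:2 pp2:2 pp3:2
Op 2: write(P0, v3, 126). refcount(pp3)=2>1 -> COPY to pp4. 5 ppages; refcounts: pp0:2 pp1:2 pp2:2 pp3:1 pp4:1
Op 3: fork(P1) -> P2. 5 ppages; refcounts: pp0:3 pp1:3 pp2:3 pp3:2 pp4:1
Op 4: read(P0, v1) -> 42. No state change.
Op 5: read(P2, v0) -> 30. No state change.
Op 6: write(P0, v0, 133). refcount(pp0)=3>1 -> COPY to pp5. 6 ppages; refcounts: pp0:2 pp1:3 pp2:3 pp3:2 pp4:1 pp5:1
Op 7: write(P0, v2, 185). refcount(pp2)=3>1 -> COPY to pp6. 7 ppages; refcounts: pp0:2 pp1:3 pp2:2 pp3:2 pp4:1 pp5:1 pp6:1
Op 8: write(P0, v2, 152). refcount(pp6)=1 -> write in place. 7 ppages; refcounts: pp0:2 pp1:3 pp2:2 pp3:2 pp4:1 pp5:1 pp6:1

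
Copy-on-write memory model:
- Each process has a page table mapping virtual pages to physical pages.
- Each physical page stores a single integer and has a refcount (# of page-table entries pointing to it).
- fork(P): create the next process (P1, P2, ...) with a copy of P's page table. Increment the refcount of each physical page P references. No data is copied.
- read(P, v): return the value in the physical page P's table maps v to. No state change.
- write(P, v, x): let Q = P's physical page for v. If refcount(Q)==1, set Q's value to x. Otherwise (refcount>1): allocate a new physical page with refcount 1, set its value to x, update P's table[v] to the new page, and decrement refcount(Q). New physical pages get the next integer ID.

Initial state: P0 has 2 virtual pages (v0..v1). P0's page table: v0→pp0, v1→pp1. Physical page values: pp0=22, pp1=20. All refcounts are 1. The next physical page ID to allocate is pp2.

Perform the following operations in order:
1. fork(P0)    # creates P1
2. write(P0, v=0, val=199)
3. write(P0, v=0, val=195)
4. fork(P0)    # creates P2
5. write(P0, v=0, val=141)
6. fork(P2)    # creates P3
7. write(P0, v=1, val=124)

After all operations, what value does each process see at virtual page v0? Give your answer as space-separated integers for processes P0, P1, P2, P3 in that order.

Op 1: fork(P0) -> P1. 2 ppages; refcounts: pp0:2 pp1:2
Op 2: write(P0, v0, 199). refcount(pp0)=2>1 -> COPY to pp2. 3 ppages; refcounts: pp0:1 pp1:2 pp2:1
Op 3: write(P0, v0, 195). refcount(pp2)=1 -> write in place. 3 ppages; refcounts: pp0:1 pp1:2 pp2:1
Op 4: fork(P0) -> P2. 3 ppages; refcounts: pp0:1 pp1:3 pp2:2
Op 5: write(P0, v0, 141). refcount(pp2)=2>1 -> COPY to pp3. 4 ppages; refcounts: pp0:1 pp1:3 pp2:1 pp3:1
Op 6: fork(P2) -> P3. 4 ppages; refcounts: pp0:1 pp1:4 pp2:2 pp3:1
Op 7: write(P0, v1, 124). refcount(pp1)=4>1 -> COPY to pp4. 5 ppages; refcounts: pp0:1 pp1:3 pp2:2 pp3:1 pp4:1
P0: v0 -> pp3 = 141
P1: v0 -> pp0 = 22
P2: v0 -> pp2 = 195
P3: v0 -> pp2 = 195

Answer: 141 22 195 195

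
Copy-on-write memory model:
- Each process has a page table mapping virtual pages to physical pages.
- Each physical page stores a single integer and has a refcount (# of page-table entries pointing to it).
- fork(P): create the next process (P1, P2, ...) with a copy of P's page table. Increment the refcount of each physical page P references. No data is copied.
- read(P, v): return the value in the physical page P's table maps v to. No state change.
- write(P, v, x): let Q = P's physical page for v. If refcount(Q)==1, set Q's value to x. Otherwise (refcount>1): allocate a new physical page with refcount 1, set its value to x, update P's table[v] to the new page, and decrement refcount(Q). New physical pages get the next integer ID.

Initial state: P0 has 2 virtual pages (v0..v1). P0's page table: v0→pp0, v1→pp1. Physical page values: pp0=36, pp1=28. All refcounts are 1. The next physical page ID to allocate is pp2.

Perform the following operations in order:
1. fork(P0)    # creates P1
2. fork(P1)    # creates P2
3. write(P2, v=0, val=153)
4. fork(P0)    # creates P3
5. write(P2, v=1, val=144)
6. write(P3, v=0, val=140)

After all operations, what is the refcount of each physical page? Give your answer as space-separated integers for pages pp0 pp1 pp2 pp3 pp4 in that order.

Op 1: fork(P0) -> P1. 2 ppages; refcounts: pp0:2 pp1:2
Op 2: fork(P1) -> P2. 2 ppages; refcounts: pp0:3 pp1:3
Op 3: write(P2, v0, 153). refcount(pp0)=3>1 -> COPY to pp2. 3 ppages; refcounts: pp0:2 pp1:3 pp2:1
Op 4: fork(P0) -> P3. 3 ppages; refcounts: pp0:3 pp1:4 pp2:1
Op 5: write(P2, v1, 144). refcount(pp1)=4>1 -> COPY to pp3. 4 ppages; refcounts: pp0:3 pp1:3 pp2:1 pp3:1
Op 6: write(P3, v0, 140). refcount(pp0)=3>1 -> COPY to pp4. 5 ppages; refcounts: pp0:2 pp1:3 pp2:1 pp3:1 pp4:1

Answer: 2 3 1 1 1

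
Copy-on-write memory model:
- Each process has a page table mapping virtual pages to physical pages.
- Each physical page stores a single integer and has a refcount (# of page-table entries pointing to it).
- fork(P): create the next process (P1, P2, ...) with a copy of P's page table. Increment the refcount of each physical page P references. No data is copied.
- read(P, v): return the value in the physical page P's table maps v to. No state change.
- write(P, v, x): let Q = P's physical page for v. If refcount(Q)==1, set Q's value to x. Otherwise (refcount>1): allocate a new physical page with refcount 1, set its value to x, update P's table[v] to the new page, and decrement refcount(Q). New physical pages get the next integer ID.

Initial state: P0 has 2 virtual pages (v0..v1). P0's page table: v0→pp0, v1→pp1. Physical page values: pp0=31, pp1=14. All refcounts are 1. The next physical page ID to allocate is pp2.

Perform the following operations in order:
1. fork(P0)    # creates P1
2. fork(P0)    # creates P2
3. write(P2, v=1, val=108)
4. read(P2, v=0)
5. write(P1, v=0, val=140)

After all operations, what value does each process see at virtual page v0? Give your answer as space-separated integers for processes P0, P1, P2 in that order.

Answer: 31 140 31

Derivation:
Op 1: fork(P0) -> P1. 2 ppages; refcounts: pp0:2 pp1:2
Op 2: fork(P0) -> P2. 2 ppages; refcounts: pp0:3 pp1:3
Op 3: write(P2, v1, 108). refcount(pp1)=3>1 -> COPY to pp2. 3 ppages; refcounts: pp0:3 pp1:2 pp2:1
Op 4: read(P2, v0) -> 31. No state change.
Op 5: write(P1, v0, 140). refcount(pp0)=3>1 -> COPY to pp3. 4 ppages; refcounts: pp0:2 pp1:2 pp2:1 pp3:1
P0: v0 -> pp0 = 31
P1: v0 -> pp3 = 140
P2: v0 -> pp0 = 31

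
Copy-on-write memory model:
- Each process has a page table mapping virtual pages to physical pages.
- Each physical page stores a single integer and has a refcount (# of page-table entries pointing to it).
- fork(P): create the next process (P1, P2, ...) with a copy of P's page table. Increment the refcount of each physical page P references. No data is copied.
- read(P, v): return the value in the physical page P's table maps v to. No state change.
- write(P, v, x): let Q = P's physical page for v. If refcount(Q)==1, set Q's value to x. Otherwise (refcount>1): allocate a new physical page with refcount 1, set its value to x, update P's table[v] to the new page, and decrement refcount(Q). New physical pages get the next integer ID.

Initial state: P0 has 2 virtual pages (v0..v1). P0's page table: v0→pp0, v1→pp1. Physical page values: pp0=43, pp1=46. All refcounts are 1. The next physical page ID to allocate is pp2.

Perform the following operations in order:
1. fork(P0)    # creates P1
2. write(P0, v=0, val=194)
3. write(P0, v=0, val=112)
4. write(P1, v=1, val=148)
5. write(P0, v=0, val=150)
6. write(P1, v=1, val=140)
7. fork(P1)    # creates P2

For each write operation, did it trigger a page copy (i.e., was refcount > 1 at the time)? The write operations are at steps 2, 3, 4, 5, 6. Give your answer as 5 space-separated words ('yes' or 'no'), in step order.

Op 1: fork(P0) -> P1. 2 ppages; refcounts: pp0:2 pp1:2
Op 2: write(P0, v0, 194). refcount(pp0)=2>1 -> COPY to pp2. 3 ppages; refcounts: pp0:1 pp1:2 pp2:1
Op 3: write(P0, v0, 112). refcount(pp2)=1 -> write in place. 3 ppages; refcounts: pp0:1 pp1:2 pp2:1
Op 4: write(P1, v1, 148). refcount(pp1)=2>1 -> COPY to pp3. 4 ppages; refcounts: pp0:1 pp1:1 pp2:1 pp3:1
Op 5: write(P0, v0, 150). refcount(pp2)=1 -> write in place. 4 ppages; refcounts: pp0:1 pp1:1 pp2:1 pp3:1
Op 6: write(P1, v1, 140). refcount(pp3)=1 -> write in place. 4 ppages; refcounts: pp0:1 pp1:1 pp2:1 pp3:1
Op 7: fork(P1) -> P2. 4 ppages; refcounts: pp0:2 pp1:1 pp2:1 pp3:2

yes no yes no no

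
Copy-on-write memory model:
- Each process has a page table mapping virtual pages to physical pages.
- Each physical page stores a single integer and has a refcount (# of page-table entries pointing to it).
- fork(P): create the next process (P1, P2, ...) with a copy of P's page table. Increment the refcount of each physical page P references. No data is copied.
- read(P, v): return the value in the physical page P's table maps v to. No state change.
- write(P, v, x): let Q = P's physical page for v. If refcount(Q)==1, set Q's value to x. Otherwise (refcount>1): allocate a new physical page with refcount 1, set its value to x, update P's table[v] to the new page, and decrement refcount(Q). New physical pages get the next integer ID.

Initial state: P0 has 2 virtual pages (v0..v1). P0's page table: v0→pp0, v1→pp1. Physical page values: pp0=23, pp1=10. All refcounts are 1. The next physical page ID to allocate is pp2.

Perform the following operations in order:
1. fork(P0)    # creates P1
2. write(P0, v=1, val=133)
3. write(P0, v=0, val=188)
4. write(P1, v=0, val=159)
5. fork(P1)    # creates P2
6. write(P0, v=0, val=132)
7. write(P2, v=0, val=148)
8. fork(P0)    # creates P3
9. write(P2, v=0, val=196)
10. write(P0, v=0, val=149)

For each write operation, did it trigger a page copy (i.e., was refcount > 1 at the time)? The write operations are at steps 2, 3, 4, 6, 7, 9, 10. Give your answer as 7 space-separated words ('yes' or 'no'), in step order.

Op 1: fork(P0) -> P1. 2 ppages; refcounts: pp0:2 pp1:2
Op 2: write(P0, v1, 133). refcount(pp1)=2>1 -> COPY to pp2. 3 ppages; refcounts: pp0:2 pp1:1 pp2:1
Op 3: write(P0, v0, 188). refcount(pp0)=2>1 -> COPY to pp3. 4 ppages; refcounts: pp0:1 pp1:1 pp2:1 pp3:1
Op 4: write(P1, v0, 159). refcount(pp0)=1 -> write in place. 4 ppages; refcounts: pp0:1 pp1:1 pp2:1 pp3:1
Op 5: fork(P1) -> P2. 4 ppages; refcounts: pp0:2 pp1:2 pp2:1 pp3:1
Op 6: write(P0, v0, 132). refcount(pp3)=1 -> write in place. 4 ppages; refcounts: pp0:2 pp1:2 pp2:1 pp3:1
Op 7: write(P2, v0, 148). refcount(pp0)=2>1 -> COPY to pp4. 5 ppages; refcounts: pp0:1 pp1:2 pp2:1 pp3:1 pp4:1
Op 8: fork(P0) -> P3. 5 ppages; refcounts: pp0:1 pp1:2 pp2:2 pp3:2 pp4:1
Op 9: write(P2, v0, 196). refcount(pp4)=1 -> write in place. 5 ppages; refcounts: pp0:1 pp1:2 pp2:2 pp3:2 pp4:1
Op 10: write(P0, v0, 149). refcount(pp3)=2>1 -> COPY to pp5. 6 ppages; refcounts: pp0:1 pp1:2 pp2:2 pp3:1 pp4:1 pp5:1

yes yes no no yes no yes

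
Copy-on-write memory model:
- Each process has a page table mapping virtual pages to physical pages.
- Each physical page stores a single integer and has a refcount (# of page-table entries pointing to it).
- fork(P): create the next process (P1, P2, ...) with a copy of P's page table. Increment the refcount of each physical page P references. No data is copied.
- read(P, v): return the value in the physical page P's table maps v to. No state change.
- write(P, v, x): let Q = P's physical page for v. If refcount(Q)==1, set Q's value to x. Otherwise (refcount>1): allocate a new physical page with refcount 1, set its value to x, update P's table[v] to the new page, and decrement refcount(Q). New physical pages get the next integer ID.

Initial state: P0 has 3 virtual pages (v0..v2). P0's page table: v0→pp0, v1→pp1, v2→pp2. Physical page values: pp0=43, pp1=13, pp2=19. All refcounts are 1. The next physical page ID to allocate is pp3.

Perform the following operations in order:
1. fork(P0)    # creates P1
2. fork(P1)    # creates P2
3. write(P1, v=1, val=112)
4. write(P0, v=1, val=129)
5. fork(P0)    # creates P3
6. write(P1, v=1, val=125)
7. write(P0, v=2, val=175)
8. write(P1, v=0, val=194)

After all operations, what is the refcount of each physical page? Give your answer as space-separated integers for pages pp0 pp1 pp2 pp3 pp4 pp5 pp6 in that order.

Op 1: fork(P0) -> P1. 3 ppages; refcounts: pp0:2 pp1:2 pp2:2
Op 2: fork(P1) -> P2. 3 ppages; refcounts: pp0:3 pp1:3 pp2:3
Op 3: write(P1, v1, 112). refcount(pp1)=3>1 -> COPY to pp3. 4 ppages; refcounts: pp0:3 pp1:2 pp2:3 pp3:1
Op 4: write(P0, v1, 129). refcount(pp1)=2>1 -> COPY to pp4. 5 ppages; refcounts: pp0:3 pp1:1 pp2:3 pp3:1 pp4:1
Op 5: fork(P0) -> P3. 5 ppages; refcounts: pp0:4 pp1:1 pp2:4 pp3:1 pp4:2
Op 6: write(P1, v1, 125). refcount(pp3)=1 -> write in place. 5 ppages; refcounts: pp0:4 pp1:1 pp2:4 pp3:1 pp4:2
Op 7: write(P0, v2, 175). refcount(pp2)=4>1 -> COPY to pp5. 6 ppages; refcounts: pp0:4 pp1:1 pp2:3 pp3:1 pp4:2 pp5:1
Op 8: write(P1, v0, 194). refcount(pp0)=4>1 -> COPY to pp6. 7 ppages; refcounts: pp0:3 pp1:1 pp2:3 pp3:1 pp4:2 pp5:1 pp6:1

Answer: 3 1 3 1 2 1 1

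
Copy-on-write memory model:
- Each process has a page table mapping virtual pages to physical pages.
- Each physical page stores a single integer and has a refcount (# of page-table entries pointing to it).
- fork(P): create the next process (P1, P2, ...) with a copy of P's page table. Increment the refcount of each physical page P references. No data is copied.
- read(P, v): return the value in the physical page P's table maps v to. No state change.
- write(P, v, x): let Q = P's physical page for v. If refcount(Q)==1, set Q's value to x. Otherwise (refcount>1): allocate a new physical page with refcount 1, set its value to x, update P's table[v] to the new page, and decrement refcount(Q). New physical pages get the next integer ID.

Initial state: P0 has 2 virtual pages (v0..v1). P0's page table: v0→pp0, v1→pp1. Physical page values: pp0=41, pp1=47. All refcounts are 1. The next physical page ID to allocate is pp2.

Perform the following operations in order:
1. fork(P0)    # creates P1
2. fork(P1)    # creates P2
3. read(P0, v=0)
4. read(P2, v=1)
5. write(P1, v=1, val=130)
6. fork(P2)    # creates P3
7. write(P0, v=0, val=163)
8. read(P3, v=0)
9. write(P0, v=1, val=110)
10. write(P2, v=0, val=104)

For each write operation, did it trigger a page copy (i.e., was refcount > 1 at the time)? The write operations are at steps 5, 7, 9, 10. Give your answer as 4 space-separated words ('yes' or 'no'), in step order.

Op 1: fork(P0) -> P1. 2 ppages; refcounts: pp0:2 pp1:2
Op 2: fork(P1) -> P2. 2 ppages; refcounts: pp0:3 pp1:3
Op 3: read(P0, v0) -> 41. No state change.
Op 4: read(P2, v1) -> 47. No state change.
Op 5: write(P1, v1, 130). refcount(pp1)=3>1 -> COPY to pp2. 3 ppages; refcounts: pp0:3 pp1:2 pp2:1
Op 6: fork(P2) -> P3. 3 ppages; refcounts: pp0:4 pp1:3 pp2:1
Op 7: write(P0, v0, 163). refcount(pp0)=4>1 -> COPY to pp3. 4 ppages; refcounts: pp0:3 pp1:3 pp2:1 pp3:1
Op 8: read(P3, v0) -> 41. No state change.
Op 9: write(P0, v1, 110). refcount(pp1)=3>1 -> COPY to pp4. 5 ppages; refcounts: pp0:3 pp1:2 pp2:1 pp3:1 pp4:1
Op 10: write(P2, v0, 104). refcount(pp0)=3>1 -> COPY to pp5. 6 ppages; refcounts: pp0:2 pp1:2 pp2:1 pp3:1 pp4:1 pp5:1

yes yes yes yes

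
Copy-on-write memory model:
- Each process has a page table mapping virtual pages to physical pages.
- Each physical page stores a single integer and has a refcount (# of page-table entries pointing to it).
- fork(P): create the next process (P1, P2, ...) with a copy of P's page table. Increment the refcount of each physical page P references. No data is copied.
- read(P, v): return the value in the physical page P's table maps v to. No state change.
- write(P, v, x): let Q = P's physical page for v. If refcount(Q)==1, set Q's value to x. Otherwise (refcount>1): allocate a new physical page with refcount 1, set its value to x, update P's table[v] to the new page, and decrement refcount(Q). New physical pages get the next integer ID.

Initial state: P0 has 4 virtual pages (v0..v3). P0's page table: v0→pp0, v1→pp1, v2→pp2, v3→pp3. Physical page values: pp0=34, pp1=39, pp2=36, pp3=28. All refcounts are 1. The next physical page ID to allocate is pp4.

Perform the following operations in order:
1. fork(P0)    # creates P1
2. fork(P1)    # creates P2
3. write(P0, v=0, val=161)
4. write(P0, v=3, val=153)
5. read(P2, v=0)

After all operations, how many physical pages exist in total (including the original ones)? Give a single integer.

Op 1: fork(P0) -> P1. 4 ppages; refcounts: pp0:2 pp1:2 pp2:2 pp3:2
Op 2: fork(P1) -> P2. 4 ppages; refcounts: pp0:3 pp1:3 pp2:3 pp3:3
Op 3: write(P0, v0, 161). refcount(pp0)=3>1 -> COPY to pp4. 5 ppages; refcounts: pp0:2 pp1:3 pp2:3 pp3:3 pp4:1
Op 4: write(P0, v3, 153). refcount(pp3)=3>1 -> COPY to pp5. 6 ppages; refcounts: pp0:2 pp1:3 pp2:3 pp3:2 pp4:1 pp5:1
Op 5: read(P2, v0) -> 34. No state change.

Answer: 6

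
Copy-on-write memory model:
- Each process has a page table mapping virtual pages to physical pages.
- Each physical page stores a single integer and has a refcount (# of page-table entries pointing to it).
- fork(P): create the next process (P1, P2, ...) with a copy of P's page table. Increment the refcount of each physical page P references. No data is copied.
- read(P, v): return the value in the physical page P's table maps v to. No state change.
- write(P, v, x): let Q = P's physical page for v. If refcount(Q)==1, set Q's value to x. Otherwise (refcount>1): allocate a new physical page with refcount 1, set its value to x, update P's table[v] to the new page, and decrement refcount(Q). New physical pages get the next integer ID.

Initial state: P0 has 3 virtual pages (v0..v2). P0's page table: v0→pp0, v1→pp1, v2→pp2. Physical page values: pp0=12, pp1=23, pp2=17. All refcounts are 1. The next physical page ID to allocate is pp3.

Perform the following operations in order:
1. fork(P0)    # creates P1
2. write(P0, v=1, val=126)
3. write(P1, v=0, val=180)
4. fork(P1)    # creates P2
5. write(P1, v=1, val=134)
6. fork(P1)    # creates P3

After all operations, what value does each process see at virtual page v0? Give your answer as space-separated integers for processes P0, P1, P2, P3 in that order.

Answer: 12 180 180 180

Derivation:
Op 1: fork(P0) -> P1. 3 ppages; refcounts: pp0:2 pp1:2 pp2:2
Op 2: write(P0, v1, 126). refcount(pp1)=2>1 -> COPY to pp3. 4 ppages; refcounts: pp0:2 pp1:1 pp2:2 pp3:1
Op 3: write(P1, v0, 180). refcount(pp0)=2>1 -> COPY to pp4. 5 ppages; refcounts: pp0:1 pp1:1 pp2:2 pp3:1 pp4:1
Op 4: fork(P1) -> P2. 5 ppages; refcounts: pp0:1 pp1:2 pp2:3 pp3:1 pp4:2
Op 5: write(P1, v1, 134). refcount(pp1)=2>1 -> COPY to pp5. 6 ppages; refcounts: pp0:1 pp1:1 pp2:3 pp3:1 pp4:2 pp5:1
Op 6: fork(P1) -> P3. 6 ppages; refcounts: pp0:1 pp1:1 pp2:4 pp3:1 pp4:3 pp5:2
P0: v0 -> pp0 = 12
P1: v0 -> pp4 = 180
P2: v0 -> pp4 = 180
P3: v0 -> pp4 = 180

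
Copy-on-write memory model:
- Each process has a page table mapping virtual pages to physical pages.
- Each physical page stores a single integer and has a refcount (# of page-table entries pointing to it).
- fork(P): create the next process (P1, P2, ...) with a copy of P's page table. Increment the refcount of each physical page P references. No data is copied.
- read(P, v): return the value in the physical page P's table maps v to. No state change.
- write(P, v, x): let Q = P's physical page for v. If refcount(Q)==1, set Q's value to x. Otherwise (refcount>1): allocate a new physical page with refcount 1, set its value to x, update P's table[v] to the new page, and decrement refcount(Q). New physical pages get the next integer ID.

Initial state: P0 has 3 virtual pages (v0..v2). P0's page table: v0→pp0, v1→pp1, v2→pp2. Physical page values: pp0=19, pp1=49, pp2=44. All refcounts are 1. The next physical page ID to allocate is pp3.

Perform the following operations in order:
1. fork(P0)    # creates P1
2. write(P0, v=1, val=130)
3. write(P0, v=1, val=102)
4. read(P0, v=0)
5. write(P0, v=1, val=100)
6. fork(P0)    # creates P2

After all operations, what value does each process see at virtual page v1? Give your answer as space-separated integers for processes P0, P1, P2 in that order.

Answer: 100 49 100

Derivation:
Op 1: fork(P0) -> P1. 3 ppages; refcounts: pp0:2 pp1:2 pp2:2
Op 2: write(P0, v1, 130). refcount(pp1)=2>1 -> COPY to pp3. 4 ppages; refcounts: pp0:2 pp1:1 pp2:2 pp3:1
Op 3: write(P0, v1, 102). refcount(pp3)=1 -> write in place. 4 ppages; refcounts: pp0:2 pp1:1 pp2:2 pp3:1
Op 4: read(P0, v0) -> 19. No state change.
Op 5: write(P0, v1, 100). refcount(pp3)=1 -> write in place. 4 ppages; refcounts: pp0:2 pp1:1 pp2:2 pp3:1
Op 6: fork(P0) -> P2. 4 ppages; refcounts: pp0:3 pp1:1 pp2:3 pp3:2
P0: v1 -> pp3 = 100
P1: v1 -> pp1 = 49
P2: v1 -> pp3 = 100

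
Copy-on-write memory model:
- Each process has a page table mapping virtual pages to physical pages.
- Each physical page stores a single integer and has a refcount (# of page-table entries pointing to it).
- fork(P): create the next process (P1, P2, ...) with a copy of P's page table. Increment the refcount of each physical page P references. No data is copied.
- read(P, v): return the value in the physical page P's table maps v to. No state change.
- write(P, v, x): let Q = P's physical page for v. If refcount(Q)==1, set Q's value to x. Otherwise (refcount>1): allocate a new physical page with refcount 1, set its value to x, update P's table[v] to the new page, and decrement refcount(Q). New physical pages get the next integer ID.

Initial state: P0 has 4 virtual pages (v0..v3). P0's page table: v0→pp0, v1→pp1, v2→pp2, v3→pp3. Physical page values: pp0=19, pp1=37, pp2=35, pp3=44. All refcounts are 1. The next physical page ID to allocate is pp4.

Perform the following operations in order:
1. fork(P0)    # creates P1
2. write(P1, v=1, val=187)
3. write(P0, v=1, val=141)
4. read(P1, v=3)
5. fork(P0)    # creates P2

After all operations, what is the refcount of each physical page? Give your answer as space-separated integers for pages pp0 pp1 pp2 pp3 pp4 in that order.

Answer: 3 2 3 3 1

Derivation:
Op 1: fork(P0) -> P1. 4 ppages; refcounts: pp0:2 pp1:2 pp2:2 pp3:2
Op 2: write(P1, v1, 187). refcount(pp1)=2>1 -> COPY to pp4. 5 ppages; refcounts: pp0:2 pp1:1 pp2:2 pp3:2 pp4:1
Op 3: write(P0, v1, 141). refcount(pp1)=1 -> write in place. 5 ppages; refcounts: pp0:2 pp1:1 pp2:2 pp3:2 pp4:1
Op 4: read(P1, v3) -> 44. No state change.
Op 5: fork(P0) -> P2. 5 ppages; refcounts: pp0:3 pp1:2 pp2:3 pp3:3 pp4:1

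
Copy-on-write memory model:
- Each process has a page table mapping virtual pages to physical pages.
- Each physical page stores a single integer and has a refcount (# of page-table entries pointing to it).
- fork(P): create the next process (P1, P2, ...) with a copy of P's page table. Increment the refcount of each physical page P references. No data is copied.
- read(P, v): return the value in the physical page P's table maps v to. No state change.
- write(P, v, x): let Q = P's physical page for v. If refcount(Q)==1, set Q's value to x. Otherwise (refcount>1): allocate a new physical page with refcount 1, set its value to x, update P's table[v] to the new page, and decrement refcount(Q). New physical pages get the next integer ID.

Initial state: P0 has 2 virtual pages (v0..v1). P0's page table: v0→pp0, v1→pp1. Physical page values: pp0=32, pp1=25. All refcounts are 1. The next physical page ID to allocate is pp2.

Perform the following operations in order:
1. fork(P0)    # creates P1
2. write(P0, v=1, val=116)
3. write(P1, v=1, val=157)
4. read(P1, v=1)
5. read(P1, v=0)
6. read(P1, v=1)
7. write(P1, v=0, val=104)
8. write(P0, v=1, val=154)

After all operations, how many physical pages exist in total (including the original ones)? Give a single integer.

Answer: 4

Derivation:
Op 1: fork(P0) -> P1. 2 ppages; refcounts: pp0:2 pp1:2
Op 2: write(P0, v1, 116). refcount(pp1)=2>1 -> COPY to pp2. 3 ppages; refcounts: pp0:2 pp1:1 pp2:1
Op 3: write(P1, v1, 157). refcount(pp1)=1 -> write in place. 3 ppages; refcounts: pp0:2 pp1:1 pp2:1
Op 4: read(P1, v1) -> 157. No state change.
Op 5: read(P1, v0) -> 32. No state change.
Op 6: read(P1, v1) -> 157. No state change.
Op 7: write(P1, v0, 104). refcount(pp0)=2>1 -> COPY to pp3. 4 ppages; refcounts: pp0:1 pp1:1 pp2:1 pp3:1
Op 8: write(P0, v1, 154). refcount(pp2)=1 -> write in place. 4 ppages; refcounts: pp0:1 pp1:1 pp2:1 pp3:1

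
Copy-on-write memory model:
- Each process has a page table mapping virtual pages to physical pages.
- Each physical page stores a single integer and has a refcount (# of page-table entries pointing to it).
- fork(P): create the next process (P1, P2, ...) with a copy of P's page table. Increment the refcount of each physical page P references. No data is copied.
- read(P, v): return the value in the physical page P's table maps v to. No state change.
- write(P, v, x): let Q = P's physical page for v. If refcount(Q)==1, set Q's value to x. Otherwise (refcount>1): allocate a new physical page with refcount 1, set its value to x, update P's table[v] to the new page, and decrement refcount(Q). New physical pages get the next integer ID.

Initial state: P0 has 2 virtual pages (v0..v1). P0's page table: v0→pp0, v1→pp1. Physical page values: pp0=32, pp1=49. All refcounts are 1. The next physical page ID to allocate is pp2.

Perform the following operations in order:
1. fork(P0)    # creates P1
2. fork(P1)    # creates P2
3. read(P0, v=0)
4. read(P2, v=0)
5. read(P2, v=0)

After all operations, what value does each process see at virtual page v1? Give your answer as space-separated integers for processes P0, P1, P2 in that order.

Op 1: fork(P0) -> P1. 2 ppages; refcounts: pp0:2 pp1:2
Op 2: fork(P1) -> P2. 2 ppages; refcounts: pp0:3 pp1:3
Op 3: read(P0, v0) -> 32. No state change.
Op 4: read(P2, v0) -> 32. No state change.
Op 5: read(P2, v0) -> 32. No state change.
P0: v1 -> pp1 = 49
P1: v1 -> pp1 = 49
P2: v1 -> pp1 = 49

Answer: 49 49 49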